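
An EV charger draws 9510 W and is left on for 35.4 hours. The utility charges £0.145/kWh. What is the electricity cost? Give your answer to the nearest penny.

£48.81

Energy = 9510 W × 35.4 h = 336,654 Wh = 336.7 kWh
Cost = 336.7 kWh × £0.145/kWh = £48.81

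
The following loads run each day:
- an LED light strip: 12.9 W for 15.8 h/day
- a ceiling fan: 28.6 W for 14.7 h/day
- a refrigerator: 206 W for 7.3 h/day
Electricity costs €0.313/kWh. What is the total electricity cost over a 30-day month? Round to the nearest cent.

LED light strip: 12.9 W × 15.8 h × 30 d = 6,115 Wh = 6.115 kWh
ceiling fan: 28.6 W × 14.7 h × 30 d = 12,613 Wh = 12.61 kWh
refrigerator: 206 W × 7.3 h × 30 d = 45,114 Wh = 45.11 kWh
Total energy = 6.115 + 12.61 + 45.11 = 63.84 kWh
Cost = 63.84 kWh × €0.313 = €19.98

€19.98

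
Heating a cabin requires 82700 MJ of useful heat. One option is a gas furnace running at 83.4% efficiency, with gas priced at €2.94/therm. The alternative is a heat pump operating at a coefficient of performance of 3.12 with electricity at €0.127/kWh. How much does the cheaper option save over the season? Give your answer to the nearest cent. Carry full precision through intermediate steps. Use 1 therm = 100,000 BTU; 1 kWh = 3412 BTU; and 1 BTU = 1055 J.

Heat load = 82700 MJ = 82,700,000,000 J / 1055 = 78,388,626 BTU
Gas: input = 78,388,626 / 0.834 = 93,991,158 BTU = 939.9 therm → 939.9 × €2.94 = €2,763.34
Heat pump: 78,388,626 BTU / 3412 = 22,970 kWh heat; / 3.12 = 7,364 kWh in → × €0.127 = €935.18
Difference = |€2,763.34 − €935.18| = €1,828.16

€1828.16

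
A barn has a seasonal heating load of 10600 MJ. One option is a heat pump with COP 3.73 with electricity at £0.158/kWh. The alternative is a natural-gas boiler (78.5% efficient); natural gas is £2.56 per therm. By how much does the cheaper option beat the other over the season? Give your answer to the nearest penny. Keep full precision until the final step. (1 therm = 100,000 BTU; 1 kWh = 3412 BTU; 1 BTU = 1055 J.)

£202.92

Heat load = 10600 MJ = 10,600,000,000 J / 1055 = 10,047,393 BTU
Gas: input = 10,047,393 / 0.785 = 12,799,227 BTU = 128 therm → 128 × £2.56 = £327.66
Heat pump: 10,047,393 BTU / 3412 = 2,945 kWh heat; / 3.73 = 789.5 kWh in → × £0.158 = £124.74
Difference = |£327.66 − £124.74| = £202.92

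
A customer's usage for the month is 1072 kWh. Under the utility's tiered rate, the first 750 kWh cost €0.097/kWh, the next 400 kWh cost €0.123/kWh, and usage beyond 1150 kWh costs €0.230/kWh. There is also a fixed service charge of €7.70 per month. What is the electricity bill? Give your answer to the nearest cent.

First 750 kWh × €0.097 = €72.75
Next 322 kWh × €0.123 = €39.61
Remaining tier: 0 kWh (not reached)
Energy charge = €112.36; + service €7.70 = €120.06

€120.06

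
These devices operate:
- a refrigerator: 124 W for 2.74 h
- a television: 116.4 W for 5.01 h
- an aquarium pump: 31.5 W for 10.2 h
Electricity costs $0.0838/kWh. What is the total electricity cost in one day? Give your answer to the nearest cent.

refrigerator: 124 W × 2.74 h = 340 Wh = 0.3398 kWh
television: 116.4 W × 5.01 h = 583 Wh = 0.5832 kWh
aquarium pump: 31.5 W × 10.2 h = 321 Wh = 0.3213 kWh
Total energy = 0.3398 + 0.5832 + 0.3213 = 1.244 kWh
Cost = 1.244 kWh × $0.0838 = $0.10

$0.10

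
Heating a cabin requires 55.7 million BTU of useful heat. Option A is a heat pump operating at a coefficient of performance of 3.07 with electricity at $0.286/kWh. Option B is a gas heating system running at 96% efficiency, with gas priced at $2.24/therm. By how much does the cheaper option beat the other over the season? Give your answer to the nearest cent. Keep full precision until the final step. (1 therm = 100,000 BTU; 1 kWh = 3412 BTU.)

Heat load = 55.7 × 10⁶ BTU = 55,700,000 BTU
Gas: input = 55,700,000 / 0.960 = 58,020,833 BTU = 580.2 therm → 580.2 × $2.24 = $1,299.67
Heat pump: 55,700,000 BTU / 3412 = 16,320 kWh heat; / 3.07 = 5,318 kWh in → × $0.286 = $1,520.81
Difference = |$1,299.67 − $1,520.81| = $221.14

$221.14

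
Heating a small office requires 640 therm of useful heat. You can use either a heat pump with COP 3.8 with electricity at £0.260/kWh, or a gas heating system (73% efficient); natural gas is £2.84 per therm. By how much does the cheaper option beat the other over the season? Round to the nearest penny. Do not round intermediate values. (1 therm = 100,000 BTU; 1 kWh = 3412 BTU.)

£1206.47

Heat load = 640 therm × 100,000 = 64,000,000 BTU
Gas: input = 64,000,000 / 0.73 = 87,671,233 BTU = 876.7 therm → 876.7 × £2.84 = £2,489.86
Heat pump: 64,000,000 BTU / 3412 = 18,760 kWh heat; / 3.8 = 4,936 kWh in → × £0.260 = £1,283.40
Difference = |£2,489.86 − £1,283.40| = £1,206.47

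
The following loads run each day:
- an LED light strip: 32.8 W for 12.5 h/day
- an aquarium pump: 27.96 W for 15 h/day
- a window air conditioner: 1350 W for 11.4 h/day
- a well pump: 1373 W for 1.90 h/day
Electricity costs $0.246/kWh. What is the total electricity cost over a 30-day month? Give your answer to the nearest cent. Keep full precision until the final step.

$138.95

LED light strip: 32.8 W × 12.5 h × 30 d = 12,300 Wh = 12.3 kWh
aquarium pump: 27.96 W × 15 h × 30 d = 12,582 Wh = 12.58 kWh
window air conditioner: 1350 W × 11.4 h × 30 d = 461,700 Wh = 461.7 kWh
well pump: 1373 W × 1.90 h × 30 d = 78,261 Wh = 78.26 kWh
Total energy = 12.3 + 12.58 + 461.7 + 78.26 = 564.8 kWh
Cost = 564.8 kWh × $0.246 = $138.95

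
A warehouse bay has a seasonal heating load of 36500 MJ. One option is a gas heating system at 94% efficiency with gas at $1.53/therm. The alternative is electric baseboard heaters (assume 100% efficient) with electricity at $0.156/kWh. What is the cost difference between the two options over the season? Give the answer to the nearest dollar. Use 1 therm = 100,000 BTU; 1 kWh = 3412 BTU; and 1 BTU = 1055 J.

$1019

Heat load = 36500 MJ = 36,500,000,000 J / 1055 = 34,597,156 BTU
Gas: input = 34,597,156 / 0.94 = 36,805,486 BTU = 368.1 therm → 368.1 × $1.53 = $563.12
Electric: 34,597,156 BTU / 3412 = 10,140 kWh → × $0.156 = $1,581.82
Difference = |$563.12 − $1,581.82| = $1,018.69 ≈ $1019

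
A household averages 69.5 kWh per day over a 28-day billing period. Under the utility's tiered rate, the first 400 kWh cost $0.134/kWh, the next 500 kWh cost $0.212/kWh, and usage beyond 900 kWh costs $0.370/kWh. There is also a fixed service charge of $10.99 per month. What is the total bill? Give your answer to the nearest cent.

Usage = 69.5 kWh/day × 28 days = 1946 kWh
First 400 kWh × $0.134 = $53.60
Next 500 kWh × $0.212 = $106.00
Remaining 1046 kWh × $0.370 = $387.02
Energy charge = $546.62; + service $10.99 = $557.61

$557.61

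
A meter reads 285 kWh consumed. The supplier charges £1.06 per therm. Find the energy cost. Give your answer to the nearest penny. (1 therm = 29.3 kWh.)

285 kWh × (0.03413 therm/kWh) = 9.727 therm
Cost = 9.727 therm × £1.06/therm = £10.31

£10.31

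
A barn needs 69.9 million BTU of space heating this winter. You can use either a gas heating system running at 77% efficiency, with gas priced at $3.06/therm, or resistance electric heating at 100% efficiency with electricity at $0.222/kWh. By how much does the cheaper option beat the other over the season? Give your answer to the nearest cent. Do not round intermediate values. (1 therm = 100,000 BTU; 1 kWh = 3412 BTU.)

Heat load = 69.9 × 10⁶ BTU = 69,900,000 BTU
Gas: input = 69,900,000 / 0.77 = 90,779,221 BTU = 907.8 therm → 907.8 × $3.06 = $2,777.84
Electric: 69,900,000 BTU / 3412 = 20,490 kWh → × $0.222 = $4,548.01
Difference = |$2,777.84 − $4,548.01| = $1,770.16

$1770.16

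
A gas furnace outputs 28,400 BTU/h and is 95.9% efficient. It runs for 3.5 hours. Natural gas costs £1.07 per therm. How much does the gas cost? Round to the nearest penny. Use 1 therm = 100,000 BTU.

£1.11

Heat delivered = 28,400 BTU/h × 3.5 h = 99,400 BTU
Gas input = 99,400 / 0.959 = 103,650 BTU
= 103,650 / 100,000 = 1.036 therm
Cost = 1.036 × £1.07/therm = £1.11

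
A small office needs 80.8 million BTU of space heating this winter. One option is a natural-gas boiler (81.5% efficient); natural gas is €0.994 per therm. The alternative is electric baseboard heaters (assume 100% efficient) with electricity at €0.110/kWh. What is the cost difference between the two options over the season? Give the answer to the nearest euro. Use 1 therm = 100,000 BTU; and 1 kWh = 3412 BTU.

€1619

Heat load = 80.8 × 10⁶ BTU = 80,800,000 BTU
Gas: input = 80,800,000 / 0.815 = 99,141,104 BTU = 991.4 therm → 991.4 × €0.994 = €985.46
Electric: 80,800,000 BTU / 3412 = 23,680 kWh → × €0.110 = €2,604.92
Difference = |€985.46 − €2,604.92| = €1,619.46 ≈ €1619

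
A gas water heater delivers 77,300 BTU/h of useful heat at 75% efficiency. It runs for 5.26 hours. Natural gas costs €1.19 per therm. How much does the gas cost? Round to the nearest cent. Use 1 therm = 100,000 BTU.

€6.45

Heat delivered = 77,300 BTU/h × 5.26 h = 406,598 BTU
Gas input = 406,598 / 0.75 = 542,131 BTU
= 542,131 / 100,000 = 5.421 therm
Cost = 5.421 × €1.19/therm = €6.45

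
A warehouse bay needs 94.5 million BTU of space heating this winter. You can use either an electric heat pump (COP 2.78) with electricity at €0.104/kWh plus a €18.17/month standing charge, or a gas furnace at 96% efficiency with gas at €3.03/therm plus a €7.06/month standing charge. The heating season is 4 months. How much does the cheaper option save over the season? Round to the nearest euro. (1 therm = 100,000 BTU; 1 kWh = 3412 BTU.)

€1902

Heat load = 94.5 × 10⁶ BTU = 94,500,000 BTU
Gas: input = 94,500,000 / 0.96 = 98,437,500 BTU = 984.4 therm → 984.4 × €3.03 = €2,982.66; + 4 × €7.06 standing = €3,010.90
Heat pump: 94,500,000 BTU / 3412 = 27,700 kWh heat; / 2.78 = 9,963 kWh in → × €0.104 = €1,036.12; + 4 × €18.17 standing = €1,108.80
Difference = |€3,010.90 − €1,108.80| = €1,902.09 ≈ €1902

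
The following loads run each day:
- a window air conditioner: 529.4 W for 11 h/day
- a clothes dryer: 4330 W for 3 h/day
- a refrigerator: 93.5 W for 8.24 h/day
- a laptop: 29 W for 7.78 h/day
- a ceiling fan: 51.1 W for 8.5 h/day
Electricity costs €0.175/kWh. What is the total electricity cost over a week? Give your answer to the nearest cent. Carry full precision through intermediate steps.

window air conditioner: 529.4 W × 11 h × 7 d = 40,764 Wh = 40.76 kWh
clothes dryer: 4330 W × 3 h × 7 d = 90,930 Wh = 90.93 kWh
refrigerator: 93.5 W × 8.24 h × 7 d = 5,393 Wh = 5.393 kWh
laptop: 29 W × 7.78 h × 7 d = 1,579 Wh = 1.579 kWh
ceiling fan: 51.1 W × 8.5 h × 7 d = 3,040 Wh = 3.04 kWh
Total energy = 40.76 + 90.93 + 5.393 + 1.579 + 3.04 = 141.7 kWh
Cost = 141.7 kWh × €0.175 = €24.80

€24.80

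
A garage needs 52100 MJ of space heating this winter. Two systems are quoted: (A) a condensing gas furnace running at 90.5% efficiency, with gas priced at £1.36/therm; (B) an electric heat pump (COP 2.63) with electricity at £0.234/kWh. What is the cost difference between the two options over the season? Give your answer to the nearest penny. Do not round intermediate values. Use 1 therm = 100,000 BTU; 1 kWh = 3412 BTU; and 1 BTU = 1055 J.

£545.64

Heat load = 52100 MJ = 52,100,000,000 J / 1055 = 49,383,886 BTU
Gas: input = 49,383,886 / 0.905 = 54,567,830 BTU = 545.7 therm → 545.7 × £1.36 = £742.12
Heat pump: 49,383,886 BTU / 3412 = 14,470 kWh heat; / 2.63 = 5,503 kWh in → × £0.234 = £1,287.76
Difference = |£742.12 − £1,287.76| = £545.64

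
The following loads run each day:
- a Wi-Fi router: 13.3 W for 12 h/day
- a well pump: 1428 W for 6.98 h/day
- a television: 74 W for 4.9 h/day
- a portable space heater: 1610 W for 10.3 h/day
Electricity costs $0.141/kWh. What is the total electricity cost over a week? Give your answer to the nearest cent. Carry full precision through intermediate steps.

$26.72

Wi-Fi router: 13.3 W × 12 h × 7 d = 1,117 Wh = 1.117 kWh
well pump: 1428 W × 6.98 h × 7 d = 69,772 Wh = 69.77 kWh
television: 74 W × 4.9 h × 7 d = 2,538 Wh = 2.538 kWh
portable space heater: 1610 W × 10.3 h × 7 d = 116,081 Wh = 116.1 kWh
Total energy = 1.117 + 69.77 + 2.538 + 116.1 = 189.5 kWh
Cost = 189.5 kWh × $0.141 = $26.72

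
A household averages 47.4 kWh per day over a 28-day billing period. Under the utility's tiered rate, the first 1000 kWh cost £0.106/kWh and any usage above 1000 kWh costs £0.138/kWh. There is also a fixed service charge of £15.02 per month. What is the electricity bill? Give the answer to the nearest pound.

Usage = 47.4 kWh/day × 28 days = 1327.2 kWh
First 1000 kWh × £0.106 = £106.00
Remaining 327.2 kWh × £0.138 = £45.15
Energy charge = £151.15; + service £15.02 = £166.17 ≈ £166

£166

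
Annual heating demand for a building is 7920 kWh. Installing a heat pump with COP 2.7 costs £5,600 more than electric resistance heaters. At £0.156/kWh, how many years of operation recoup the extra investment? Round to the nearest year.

7 years

Resistance: 7920 kWh × £0.156 = £1,235.52/yr
Heat pump: 7920 / 2.7 = 2933 kWh in → × £0.156 = £457.60/yr
Annual savings = £777.92
Payback = £5,600 / £777.92 = 7.2 years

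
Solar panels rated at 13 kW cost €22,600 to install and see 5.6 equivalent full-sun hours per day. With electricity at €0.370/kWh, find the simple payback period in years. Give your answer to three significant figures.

Daily generation = 13 kW × 5.6 h = 72.8 kWh
Annual generation = 72.8 × 365 = 26572 kWh
Annual savings = 26572 × €0.370 = €9,831.64
Payback = €22,600 / €9,831.64 = 2.3 years

2.30 years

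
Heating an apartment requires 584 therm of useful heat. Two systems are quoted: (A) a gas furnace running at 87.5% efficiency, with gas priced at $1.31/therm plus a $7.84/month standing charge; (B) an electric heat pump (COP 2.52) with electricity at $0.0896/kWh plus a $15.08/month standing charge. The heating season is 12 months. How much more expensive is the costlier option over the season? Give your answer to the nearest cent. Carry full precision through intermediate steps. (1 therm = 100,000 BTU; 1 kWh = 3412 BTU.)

Heat load = 584 therm × 100,000 = 58,400,000 BTU
Gas: input = 58,400,000 / 0.875 = 66,742,857 BTU = 667.4 therm → 667.4 × $1.31 = $874.33; + 12 × $7.84 standing = $968.41
Heat pump: 58,400,000 BTU / 3412 = 17,120 kWh heat; / 2.52 = 6,792 kWh in → × $0.0896 = $608.57; + 12 × $15.08 standing = $789.53
Difference = |$968.41 − $789.53| = $178.88

$178.88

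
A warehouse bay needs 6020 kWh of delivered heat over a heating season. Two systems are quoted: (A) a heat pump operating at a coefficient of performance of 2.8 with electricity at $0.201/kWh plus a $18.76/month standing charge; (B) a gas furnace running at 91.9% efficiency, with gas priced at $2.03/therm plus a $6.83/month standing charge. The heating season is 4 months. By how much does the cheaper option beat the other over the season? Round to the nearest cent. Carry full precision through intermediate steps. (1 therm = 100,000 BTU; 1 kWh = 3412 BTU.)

Heat load = 6020 kWh × 3412 = 20,540,240 BTU
Gas: input = 20,540,240 / 0.919 = 22,350,642 BTU = 223.5 therm → 223.5 × $2.03 = $453.72; + 4 × $6.83 standing = $481.04
Heat pump: 20,540,240 BTU / 3412 = 6,020 kWh heat; / 2.8 = 2,150 kWh in → × $0.201 = $432.15; + 4 × $18.76 standing = $507.19
Difference = |$481.04 − $507.19| = $26.15

$26.15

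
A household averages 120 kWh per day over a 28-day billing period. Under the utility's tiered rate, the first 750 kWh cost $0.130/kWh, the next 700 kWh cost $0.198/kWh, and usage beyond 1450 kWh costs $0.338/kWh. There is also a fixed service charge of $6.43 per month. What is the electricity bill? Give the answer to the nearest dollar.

$888

Usage = 120 kWh/day × 28 days = 3360 kWh
First 750 kWh × $0.130 = $97.50
Next 700 kWh × $0.198 = $138.60
Remaining 1910 kWh × $0.338 = $645.58
Energy charge = $881.68; + service $6.43 = $888.11 ≈ $888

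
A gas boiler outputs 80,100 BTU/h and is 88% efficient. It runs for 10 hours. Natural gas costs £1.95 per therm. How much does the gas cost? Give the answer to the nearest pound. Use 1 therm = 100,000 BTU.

Heat delivered = 80,100 BTU/h × 10 h = 801,000 BTU
Gas input = 801,000 / 0.88 = 910,227 BTU
= 910,227 / 100,000 = 9.102 therm
Cost = 9.102 × £1.95/therm = £17.75 ≈ £18

£18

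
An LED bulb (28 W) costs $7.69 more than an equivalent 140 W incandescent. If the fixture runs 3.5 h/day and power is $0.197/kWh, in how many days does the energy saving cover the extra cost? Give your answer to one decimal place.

99.6 days

Power saved = 140 − 28 = 112 W
Daily energy saved = 112 W × 3.5 h = 392 Wh = 0.392 kWh
Daily savings = 0.392 × $0.197 = $0.0772
Payback = $7.69 / $0.0772 per day = 99.58 days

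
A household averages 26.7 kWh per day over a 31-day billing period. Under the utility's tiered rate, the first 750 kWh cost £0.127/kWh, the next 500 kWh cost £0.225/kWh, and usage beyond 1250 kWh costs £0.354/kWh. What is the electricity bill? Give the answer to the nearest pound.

Usage = 26.7 kWh/day × 31 days = 827.7 kWh
First 750 kWh × £0.127 = £95.25
Next 77.7 kWh × £0.225 = £17.48
Remaining tier: 0 kWh (not reached)
Total = £112.73 ≈ £113

£113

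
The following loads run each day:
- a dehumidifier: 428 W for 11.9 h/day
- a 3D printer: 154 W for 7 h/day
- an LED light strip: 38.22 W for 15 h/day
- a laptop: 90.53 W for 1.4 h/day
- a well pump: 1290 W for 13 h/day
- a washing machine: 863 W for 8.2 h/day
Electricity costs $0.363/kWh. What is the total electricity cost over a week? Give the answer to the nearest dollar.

dehumidifier: 428 W × 11.9 h × 7 d = 35,652 Wh = 35.65 kWh
3D printer: 154 W × 7 h × 7 d = 7,546 Wh = 7.546 kWh
LED light strip: 38.22 W × 15 h × 7 d = 4,013 Wh = 4.013 kWh
laptop: 90.53 W × 1.4 h × 7 d = 887 Wh = 0.8872 kWh
well pump: 1290 W × 13 h × 7 d = 117,390 Wh = 117.4 kWh
washing machine: 863 W × 8.2 h × 7 d = 49,536 Wh = 49.54 kWh
Total energy = 35.65 + 7.546 + 4.013 + 0.8872 + 117.4 + 49.54 = 215 kWh
Cost = 215 kWh × $0.363 = $78.05 ≈ $78

$78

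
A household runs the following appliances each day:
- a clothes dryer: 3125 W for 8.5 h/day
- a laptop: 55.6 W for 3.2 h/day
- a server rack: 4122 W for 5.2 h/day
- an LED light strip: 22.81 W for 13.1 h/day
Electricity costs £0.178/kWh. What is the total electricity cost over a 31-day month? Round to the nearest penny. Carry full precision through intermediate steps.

clothes dryer: 3125 W × 8.5 h × 31 d = 823,438 Wh = 823.4 kWh
laptop: 55.6 W × 3.2 h × 31 d = 5,516 Wh = 5.516 kWh
server rack: 4122 W × 5.2 h × 31 d = 664,466 Wh = 664.5 kWh
LED light strip: 22.81 W × 13.1 h × 31 d = 9,263 Wh = 9.263 kWh
Total energy = 823.4 + 5.516 + 664.5 + 9.263 = 1,503 kWh
Cost = 1,503 kWh × £0.178 = £267.48

£267.48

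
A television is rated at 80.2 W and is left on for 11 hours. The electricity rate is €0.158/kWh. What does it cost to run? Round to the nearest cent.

€0.14

Energy = 80.2 W × 11 h = 882 Wh = 0.8822 kWh
Cost = 0.8822 kWh × €0.158/kWh = €0.14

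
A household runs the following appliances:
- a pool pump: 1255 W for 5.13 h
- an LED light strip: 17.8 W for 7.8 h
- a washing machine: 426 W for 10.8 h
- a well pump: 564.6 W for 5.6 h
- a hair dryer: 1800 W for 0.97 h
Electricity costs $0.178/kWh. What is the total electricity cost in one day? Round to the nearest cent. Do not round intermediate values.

$2.86

pool pump: 1255 W × 5.13 h = 6,438 Wh = 6.438 kWh
LED light strip: 17.8 W × 7.8 h = 139 Wh = 0.1388 kWh
washing machine: 426 W × 10.8 h = 4,601 Wh = 4.601 kWh
well pump: 564.6 W × 5.6 h = 3,162 Wh = 3.162 kWh
hair dryer: 1800 W × 0.97 h = 1,746 Wh = 1.746 kWh
Total energy = 6.438 + 0.1388 + 4.601 + 3.162 + 1.746 = 16.09 kWh
Cost = 16.09 kWh × $0.178 = $2.86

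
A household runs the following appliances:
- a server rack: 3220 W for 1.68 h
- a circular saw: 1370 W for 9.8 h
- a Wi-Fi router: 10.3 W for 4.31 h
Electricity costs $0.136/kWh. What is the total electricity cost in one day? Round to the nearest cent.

$2.57

server rack: 3220 W × 1.68 h = 5,410 Wh = 5.41 kWh
circular saw: 1370 W × 9.8 h = 13,426 Wh = 13.43 kWh
Wi-Fi router: 10.3 W × 4.31 h = 44 Wh = 0.04439 kWh
Total energy = 5.41 + 13.43 + 0.04439 = 18.88 kWh
Cost = 18.88 kWh × $0.136 = $2.57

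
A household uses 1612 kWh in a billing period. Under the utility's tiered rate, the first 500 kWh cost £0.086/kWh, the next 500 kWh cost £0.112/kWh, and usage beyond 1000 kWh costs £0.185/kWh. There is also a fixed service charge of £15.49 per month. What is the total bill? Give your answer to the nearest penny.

£227.71

First 500 kWh × £0.086 = £43.00
Next 500 kWh × £0.112 = £56.00
Remaining 612 kWh × £0.185 = £113.22
Energy charge = £212.22; + service £15.49 = £227.71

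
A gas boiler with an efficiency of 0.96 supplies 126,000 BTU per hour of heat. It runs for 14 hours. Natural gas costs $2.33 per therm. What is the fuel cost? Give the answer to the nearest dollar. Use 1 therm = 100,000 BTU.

$43

Heat delivered = 126,000 BTU/h × 14 h = 1,764,000 BTU
Gas input = 1,764,000 / 0.96 = 1,837,500 BTU
= 1,837,500 / 100,000 = 18.38 therm
Cost = 18.38 × $2.33/therm = $42.81 ≈ $43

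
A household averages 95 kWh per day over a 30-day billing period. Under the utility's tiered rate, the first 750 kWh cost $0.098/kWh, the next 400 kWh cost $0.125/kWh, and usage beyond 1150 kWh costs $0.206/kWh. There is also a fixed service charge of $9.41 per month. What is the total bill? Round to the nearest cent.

Usage = 95 kWh/day × 30 days = 2850 kWh
First 750 kWh × $0.098 = $73.50
Next 400 kWh × $0.125 = $50.00
Remaining 1700 kWh × $0.206 = $350.20
Energy charge = $473.70; + service $9.41 = $483.11

$483.11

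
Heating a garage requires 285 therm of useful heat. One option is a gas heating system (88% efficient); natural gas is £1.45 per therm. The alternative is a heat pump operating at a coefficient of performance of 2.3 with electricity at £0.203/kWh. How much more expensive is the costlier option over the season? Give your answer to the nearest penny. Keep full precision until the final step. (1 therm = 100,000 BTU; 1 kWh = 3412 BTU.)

£267.63

Heat load = 285 therm × 100,000 = 28,500,000 BTU
Gas: input = 28,500,000 / 0.88 = 32,386,364 BTU = 323.9 therm → 323.9 × £1.45 = £469.60
Heat pump: 28,500,000 BTU / 3412 = 8,353 kWh heat; / 2.3 = 3,632 kWh in → × £0.203 = £737.23
Difference = |£469.60 − £737.23| = £267.63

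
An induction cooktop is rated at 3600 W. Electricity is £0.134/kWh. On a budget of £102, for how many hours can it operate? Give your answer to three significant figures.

Energy budget = £102 / £0.134 per kWh = 761.2 kWh = 761,194 Wh
Runtime = 761,194 Wh / 3600 W = 211.4 h

211 h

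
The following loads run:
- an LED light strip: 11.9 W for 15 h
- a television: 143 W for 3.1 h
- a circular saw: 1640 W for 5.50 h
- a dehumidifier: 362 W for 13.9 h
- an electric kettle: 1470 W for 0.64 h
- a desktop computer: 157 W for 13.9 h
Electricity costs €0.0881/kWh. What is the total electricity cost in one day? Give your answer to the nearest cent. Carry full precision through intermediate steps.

€1.57

LED light strip: 11.9 W × 15 h = 178 Wh = 0.1785 kWh
television: 143 W × 3.1 h = 443 Wh = 0.4433 kWh
circular saw: 1640 W × 5.50 h = 9,020 Wh = 9.02 kWh
dehumidifier: 362 W × 13.9 h = 5,032 Wh = 5.032 kWh
electric kettle: 1470 W × 0.64 h = 941 Wh = 0.9408 kWh
desktop computer: 157 W × 13.9 h = 2,182 Wh = 2.182 kWh
Total energy = 0.1785 + 0.4433 + 9.02 + 5.032 + 0.9408 + 2.182 = 17.8 kWh
Cost = 17.8 kWh × €0.0881 = €1.57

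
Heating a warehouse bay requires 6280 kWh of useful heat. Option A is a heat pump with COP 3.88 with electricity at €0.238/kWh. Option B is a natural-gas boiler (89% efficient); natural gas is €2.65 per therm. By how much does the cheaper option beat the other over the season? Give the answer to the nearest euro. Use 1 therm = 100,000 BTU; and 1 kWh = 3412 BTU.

Heat load = 6280 kWh × 3412 = 21,427,360 BTU
Gas: input = 21,427,360 / 0.89 = 24,075,685 BTU = 240.8 therm → 240.8 × €2.65 = €638.01
Heat pump: 21,427,360 BTU / 3412 = 6,280 kWh heat; / 3.88 = 1,619 kWh in → × €0.238 = €385.22
Difference = |€638.01 − €385.22| = €252.79 ≈ €253

€253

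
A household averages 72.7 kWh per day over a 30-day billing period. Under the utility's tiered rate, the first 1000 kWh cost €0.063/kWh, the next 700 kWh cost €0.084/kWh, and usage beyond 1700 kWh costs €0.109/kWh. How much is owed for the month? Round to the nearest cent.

€174.23

Usage = 72.7 kWh/day × 30 days = 2181 kWh
First 1000 kWh × €0.063 = €63.00
Next 700 kWh × €0.084 = €58.80
Remaining 481 kWh × €0.109 = €52.43
Total = €174.23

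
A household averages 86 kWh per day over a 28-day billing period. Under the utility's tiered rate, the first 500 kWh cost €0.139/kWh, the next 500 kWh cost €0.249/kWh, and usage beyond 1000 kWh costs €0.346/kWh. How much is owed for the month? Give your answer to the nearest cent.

Usage = 86 kWh/day × 28 days = 2408 kWh
First 500 kWh × €0.139 = €69.50
Next 500 kWh × €0.249 = €124.50
Remaining 1408 kWh × €0.346 = €487.17
Total = €681.17

€681.17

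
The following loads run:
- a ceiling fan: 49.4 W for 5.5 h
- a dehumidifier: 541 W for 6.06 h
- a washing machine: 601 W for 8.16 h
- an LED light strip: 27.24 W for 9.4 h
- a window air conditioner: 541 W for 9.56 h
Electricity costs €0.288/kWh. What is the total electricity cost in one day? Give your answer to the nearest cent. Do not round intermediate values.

ceiling fan: 49.4 W × 5.5 h = 272 Wh = 0.2717 kWh
dehumidifier: 541 W × 6.06 h = 3,278 Wh = 3.278 kWh
washing machine: 601 W × 8.16 h = 4,904 Wh = 4.904 kWh
LED light strip: 27.24 W × 9.4 h = 256 Wh = 0.2561 kWh
window air conditioner: 541 W × 9.56 h = 5,172 Wh = 5.172 kWh
Total energy = 0.2717 + 3.278 + 4.904 + 0.2561 + 5.172 = 13.88 kWh
Cost = 13.88 kWh × €0.288 = €4.00

€4.00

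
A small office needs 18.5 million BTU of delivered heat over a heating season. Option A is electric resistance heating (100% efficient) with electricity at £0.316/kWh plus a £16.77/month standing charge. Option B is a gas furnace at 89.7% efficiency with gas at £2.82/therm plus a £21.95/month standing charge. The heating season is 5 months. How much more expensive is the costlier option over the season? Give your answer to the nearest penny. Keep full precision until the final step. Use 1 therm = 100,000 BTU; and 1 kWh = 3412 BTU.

£1105.86

Heat load = 18.5 × 10⁶ BTU = 18,500,000 BTU
Gas: input = 18,500,000 / 0.897 = 20,624,303 BTU = 206.2 therm → 206.2 × £2.82 = £581.61; + 5 × £21.95 standing = £691.36
Electric: 18,500,000 BTU / 3412 = 5,422 kWh → × £0.316 = £1,713.36; + 5 × £16.77 standing = £1,797.21
Difference = |£691.36 − £1,797.21| = £1,105.86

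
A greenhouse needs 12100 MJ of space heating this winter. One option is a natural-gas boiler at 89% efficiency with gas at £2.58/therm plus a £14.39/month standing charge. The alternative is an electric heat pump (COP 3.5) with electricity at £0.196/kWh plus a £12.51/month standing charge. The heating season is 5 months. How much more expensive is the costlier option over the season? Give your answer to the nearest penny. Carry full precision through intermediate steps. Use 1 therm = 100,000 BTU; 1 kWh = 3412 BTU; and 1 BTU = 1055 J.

Heat load = 12100 MJ = 12,100,000,000 J / 1055 = 11,469,194 BTU
Gas: input = 11,469,194 / 0.89 = 12,886,735 BTU = 128.9 therm → 128.9 × £2.58 = £332.48; + 5 × £14.39 standing = £404.43
Heat pump: 11,469,194 BTU / 3412 = 3,361 kWh heat; / 3.5 = 960.4 kWh in → × £0.196 = £188.24; + 5 × £12.51 standing = £250.79
Difference = |£404.43 − £250.79| = £153.64

£153.64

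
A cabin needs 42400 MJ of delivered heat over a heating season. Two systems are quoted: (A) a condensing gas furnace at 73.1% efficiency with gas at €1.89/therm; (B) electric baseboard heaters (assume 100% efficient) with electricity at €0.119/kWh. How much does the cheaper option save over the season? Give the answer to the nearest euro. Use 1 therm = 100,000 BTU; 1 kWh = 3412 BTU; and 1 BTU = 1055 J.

€363

Heat load = 42400 MJ = 42,400,000,000 J / 1055 = 40,189,573 BTU
Gas: input = 40,189,573 / 0.731 = 54,978,897 BTU = 549.8 therm → 549.8 × €1.89 = €1,039.10
Electric: 40,189,573 BTU / 3412 = 11,780 kWh → × €0.119 = €1,401.69
Difference = |€1,039.10 − €1,401.69| = €362.59 ≈ €363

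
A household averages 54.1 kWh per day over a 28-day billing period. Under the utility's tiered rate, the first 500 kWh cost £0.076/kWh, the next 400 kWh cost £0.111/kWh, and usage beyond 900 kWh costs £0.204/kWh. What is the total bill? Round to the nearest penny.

Usage = 54.1 kWh/day × 28 days = 1514.8 kWh
First 500 kWh × £0.076 = £38.00
Next 400 kWh × £0.111 = £44.40
Remaining 614.8 kWh × £0.204 = £125.42
Total = £207.82

£207.82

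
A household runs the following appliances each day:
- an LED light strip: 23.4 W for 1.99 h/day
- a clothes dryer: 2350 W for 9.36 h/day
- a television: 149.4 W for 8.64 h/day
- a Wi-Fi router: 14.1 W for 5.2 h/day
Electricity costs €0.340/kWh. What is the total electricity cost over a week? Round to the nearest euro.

LED light strip: 23.4 W × 1.99 h × 7 d = 326 Wh = 0.326 kWh
clothes dryer: 2350 W × 9.36 h × 7 d = 153,972 Wh = 154 kWh
television: 149.4 W × 8.64 h × 7 d = 9,036 Wh = 9.036 kWh
Wi-Fi router: 14.1 W × 5.2 h × 7 d = 513 Wh = 0.5132 kWh
Total energy = 0.326 + 154 + 9.036 + 0.5132 = 163.8 kWh
Cost = 163.8 kWh × €0.340 = €55.71 ≈ €56

€56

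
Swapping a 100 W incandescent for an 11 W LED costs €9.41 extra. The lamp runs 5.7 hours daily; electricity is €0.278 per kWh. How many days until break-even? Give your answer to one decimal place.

66.7 days

Power saved = 100 − 11 = 89 W
Daily energy saved = 89 W × 5.7 h = 507.3 Wh = 0.5073 kWh
Daily savings = 0.5073 × €0.278 = €0.1410
Payback = €9.41 / €0.1410 per day = 66.72 days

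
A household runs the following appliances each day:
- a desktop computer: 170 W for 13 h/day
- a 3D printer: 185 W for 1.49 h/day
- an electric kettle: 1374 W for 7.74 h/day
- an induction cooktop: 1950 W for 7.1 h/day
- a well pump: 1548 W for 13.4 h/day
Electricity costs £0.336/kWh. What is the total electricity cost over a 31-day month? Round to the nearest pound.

desktop computer: 170 W × 13 h × 31 d = 68,510 Wh = 68.51 kWh
3D printer: 185 W × 1.49 h × 31 d = 8,545 Wh = 8.545 kWh
electric kettle: 1374 W × 7.74 h × 31 d = 329,678 Wh = 329.7 kWh
induction cooktop: 1950 W × 7.1 h × 31 d = 429,195 Wh = 429.2 kWh
well pump: 1548 W × 13.4 h × 31 d = 643,039 Wh = 643 kWh
Total energy = 68.51 + 8.545 + 329.7 + 429.2 + 643 = 1,479 kWh
Cost = 1,479 kWh × £0.336 = £496.93 ≈ £497

£497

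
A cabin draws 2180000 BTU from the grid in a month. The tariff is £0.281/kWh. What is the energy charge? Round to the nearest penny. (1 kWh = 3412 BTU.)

£179.54

2180000 BTU × (0.00029308 kWh/BTU) = 638.9 kWh
Cost = 638.9 kWh × £0.281/kWh = £179.54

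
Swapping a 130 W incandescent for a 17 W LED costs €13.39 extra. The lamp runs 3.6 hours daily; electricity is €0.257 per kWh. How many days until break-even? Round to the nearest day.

128 days

Power saved = 130 − 17 = 113 W
Daily energy saved = 113 W × 3.6 h = 406.8 Wh = 0.4068 kWh
Daily savings = 0.4068 × €0.257 = €0.1045
Payback = €13.39 / €0.1045 per day = 128.1 days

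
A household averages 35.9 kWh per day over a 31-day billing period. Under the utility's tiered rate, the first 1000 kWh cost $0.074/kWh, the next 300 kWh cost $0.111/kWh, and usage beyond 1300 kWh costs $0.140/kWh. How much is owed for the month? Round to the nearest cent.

Usage = 35.9 kWh/day × 31 days = 1112.9 kWh
First 1000 kWh × $0.074 = $74.00
Next 112.9 kWh × $0.111 = $12.53
Remaining tier: 0 kWh (not reached)
Total = $86.53

$86.53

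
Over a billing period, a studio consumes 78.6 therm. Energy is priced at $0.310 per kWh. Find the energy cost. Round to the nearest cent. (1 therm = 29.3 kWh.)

78.6 therm × (29.3 kWh/therm) = 2,303 kWh
Cost = 2,303 kWh × $0.310/kWh = $713.92

$713.92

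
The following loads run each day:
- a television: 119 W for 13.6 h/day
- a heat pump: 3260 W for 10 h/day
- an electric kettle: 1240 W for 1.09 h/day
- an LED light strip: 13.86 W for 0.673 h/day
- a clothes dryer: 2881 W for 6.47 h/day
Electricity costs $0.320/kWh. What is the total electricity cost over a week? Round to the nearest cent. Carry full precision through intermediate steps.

television: 119 W × 13.6 h × 7 d = 11,329 Wh = 11.33 kWh
heat pump: 3260 W × 10 h × 7 d = 228,200 Wh = 228.2 kWh
electric kettle: 1240 W × 1.09 h × 7 d = 9,461 Wh = 9.461 kWh
LED light strip: 13.86 W × 0.673 h × 7 d = 65 Wh = 0.06529 kWh
clothes dryer: 2881 W × 6.47 h × 7 d = 130,480 Wh = 130.5 kWh
Total energy = 11.33 + 228.2 + 9.461 + 0.06529 + 130.5 = 379.5 kWh
Cost = 379.5 kWh × $0.320 = $121.45

$121.45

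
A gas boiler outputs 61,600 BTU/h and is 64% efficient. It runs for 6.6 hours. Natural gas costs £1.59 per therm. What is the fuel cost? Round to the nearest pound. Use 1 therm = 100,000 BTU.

£10

Heat delivered = 61,600 BTU/h × 6.6 h = 406,560 BTU
Gas input = 406,560 / 0.64 = 635,250 BTU
= 635,250 / 100,000 = 6.353 therm
Cost = 6.353 × £1.59/therm = £10.10 ≈ £10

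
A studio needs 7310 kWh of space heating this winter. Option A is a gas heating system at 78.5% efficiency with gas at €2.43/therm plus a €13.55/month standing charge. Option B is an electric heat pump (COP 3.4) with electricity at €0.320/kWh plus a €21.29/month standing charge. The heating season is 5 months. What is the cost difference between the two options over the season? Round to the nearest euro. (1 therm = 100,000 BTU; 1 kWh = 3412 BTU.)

Heat load = 7310 kWh × 3412 = 24,941,720 BTU
Gas: input = 24,941,720 / 0.785 = 31,772,892 BTU = 317.7 therm → 317.7 × €2.43 = €772.08; + 5 × €13.55 standing = €839.83
Heat pump: 24,941,720 BTU / 3412 = 7,310 kWh heat; / 3.4 = 2,150 kWh in → × €0.320 = €688.00; + 5 × €21.29 standing = €794.45
Difference = |€839.83 − €794.45| = €45.38 ≈ €45

€45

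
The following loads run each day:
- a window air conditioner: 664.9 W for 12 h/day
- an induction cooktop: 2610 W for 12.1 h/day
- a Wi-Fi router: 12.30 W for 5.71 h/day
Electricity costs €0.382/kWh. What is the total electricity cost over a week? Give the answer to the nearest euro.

€106

window air conditioner: 664.9 W × 12 h × 7 d = 55,852 Wh = 55.85 kWh
induction cooktop: 2610 W × 12.1 h × 7 d = 221,067 Wh = 221.1 kWh
Wi-Fi router: 12.30 W × 5.71 h × 7 d = 492 Wh = 0.4916 kWh
Total energy = 55.85 + 221.1 + 0.4916 = 277.4 kWh
Cost = 277.4 kWh × €0.382 = €105.97 ≈ €106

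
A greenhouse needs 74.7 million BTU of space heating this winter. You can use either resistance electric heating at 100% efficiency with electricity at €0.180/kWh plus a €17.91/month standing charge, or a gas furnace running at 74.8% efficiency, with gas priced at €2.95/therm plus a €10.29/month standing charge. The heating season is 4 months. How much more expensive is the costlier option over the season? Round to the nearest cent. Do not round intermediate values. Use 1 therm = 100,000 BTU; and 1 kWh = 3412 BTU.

€1025.22

Heat load = 74.7 × 10⁶ BTU = 74,700,000 BTU
Gas: input = 74,700,000 / 0.748 = 99,866,310 BTU = 998.7 therm → 998.7 × €2.95 = €2,946.06; + 4 × €10.29 standing = €2,987.22
Electric: 74,700,000 BTU / 3412 = 21,890 kWh → × €0.180 = €3,940.80; + 4 × €17.91 standing = €4,012.44
Difference = |€2,987.22 − €4,012.44| = €1,025.22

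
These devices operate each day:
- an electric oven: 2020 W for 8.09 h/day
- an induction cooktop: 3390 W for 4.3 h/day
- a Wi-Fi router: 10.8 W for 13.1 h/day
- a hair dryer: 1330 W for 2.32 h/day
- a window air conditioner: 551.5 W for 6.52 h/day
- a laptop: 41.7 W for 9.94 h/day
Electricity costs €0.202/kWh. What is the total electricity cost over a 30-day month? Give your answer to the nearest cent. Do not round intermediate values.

electric oven: 2020 W × 8.09 h × 30 d = 490,254 Wh = 490.3 kWh
induction cooktop: 3390 W × 4.3 h × 30 d = 437,310 Wh = 437.3 kWh
Wi-Fi router: 10.8 W × 13.1 h × 30 d = 4,244 Wh = 4.244 kWh
hair dryer: 1330 W × 2.32 h × 30 d = 92,568 Wh = 92.57 kWh
window air conditioner: 551.5 W × 6.52 h × 30 d = 107,873 Wh = 107.9 kWh
laptop: 41.7 W × 9.94 h × 30 d = 12,435 Wh = 12.43 kWh
Total energy = 490.3 + 437.3 + 4.244 + 92.57 + 107.9 + 12.43 = 1,145 kWh
Cost = 1,145 kWh × €0.202 = €231.23

€231.23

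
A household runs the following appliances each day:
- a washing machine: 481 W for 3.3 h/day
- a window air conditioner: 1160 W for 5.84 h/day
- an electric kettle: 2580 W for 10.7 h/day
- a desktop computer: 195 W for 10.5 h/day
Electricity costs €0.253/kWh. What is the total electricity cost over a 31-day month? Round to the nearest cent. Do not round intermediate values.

washing machine: 481 W × 3.3 h × 31 d = 49,206 Wh = 49.21 kWh
window air conditioner: 1160 W × 5.84 h × 31 d = 210,006 Wh = 210 kWh
electric kettle: 2580 W × 10.7 h × 31 d = 855,786 Wh = 855.8 kWh
desktop computer: 195 W × 10.5 h × 31 d = 63,472 Wh = 63.47 kWh
Total energy = 49.21 + 210 + 855.8 + 63.47 = 1,178 kWh
Cost = 1,178 kWh × €0.253 = €298.15

€298.15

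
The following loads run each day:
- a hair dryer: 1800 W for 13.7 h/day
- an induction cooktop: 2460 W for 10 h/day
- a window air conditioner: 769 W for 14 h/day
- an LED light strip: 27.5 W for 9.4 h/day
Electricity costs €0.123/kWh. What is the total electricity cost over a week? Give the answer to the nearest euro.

hair dryer: 1800 W × 13.7 h × 7 d = 172,620 Wh = 172.6 kWh
induction cooktop: 2460 W × 10 h × 7 d = 172,200 Wh = 172.2 kWh
window air conditioner: 769 W × 14 h × 7 d = 75,362 Wh = 75.36 kWh
LED light strip: 27.5 W × 9.4 h × 7 d = 1,810 Wh = 1.81 kWh
Total energy = 172.6 + 172.2 + 75.36 + 1.81 = 422 kWh
Cost = 422 kWh × €0.123 = €51.90 ≈ €52

€52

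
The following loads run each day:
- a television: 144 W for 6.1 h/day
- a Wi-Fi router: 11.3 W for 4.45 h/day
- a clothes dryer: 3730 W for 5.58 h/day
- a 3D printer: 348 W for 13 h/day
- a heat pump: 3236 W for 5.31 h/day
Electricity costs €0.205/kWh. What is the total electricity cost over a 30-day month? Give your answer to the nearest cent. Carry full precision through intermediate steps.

television: 144 W × 6.1 h × 30 d = 26,352 Wh = 26.35 kWh
Wi-Fi router: 11.3 W × 4.45 h × 30 d = 1,509 Wh = 1.509 kWh
clothes dryer: 3730 W × 5.58 h × 30 d = 624,402 Wh = 624.4 kWh
3D printer: 348 W × 13 h × 30 d = 135,720 Wh = 135.7 kWh
heat pump: 3236 W × 5.31 h × 30 d = 515,495 Wh = 515.5 kWh
Total energy = 26.35 + 1.509 + 624.4 + 135.7 + 515.5 = 1,303 kWh
Cost = 1,303 kWh × €0.205 = €267.21

€267.21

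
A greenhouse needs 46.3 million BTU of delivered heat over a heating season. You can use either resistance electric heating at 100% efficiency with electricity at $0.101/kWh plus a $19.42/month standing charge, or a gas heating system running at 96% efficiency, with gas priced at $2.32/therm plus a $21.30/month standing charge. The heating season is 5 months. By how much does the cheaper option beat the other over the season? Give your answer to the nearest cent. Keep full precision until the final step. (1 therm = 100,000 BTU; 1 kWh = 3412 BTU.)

$242.23

Heat load = 46.3 × 10⁶ BTU = 46,300,000 BTU
Gas: input = 46,300,000 / 0.96 = 48,229,167 BTU = 482.3 therm → 482.3 × $2.32 = $1,118.92; + 5 × $21.30 standing = $1,225.42
Electric: 46,300,000 BTU / 3412 = 13,570 kWh → × $0.101 = $1,370.55; + 5 × $19.42 standing = $1,467.65
Difference = |$1,225.42 − $1,467.65| = $242.23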